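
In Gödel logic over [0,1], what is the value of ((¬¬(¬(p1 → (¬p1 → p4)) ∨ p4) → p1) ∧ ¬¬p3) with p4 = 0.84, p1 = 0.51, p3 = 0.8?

0.51

¬p1: Gödel ¬ of 0.51 = 0 (operand ≠ 0)
(¬p1 → p4): 0 ≤ 0.84, so result = 1
(p1 → (¬p1 → p4)): 0.51 ≤ 1, so result = 1
¬(p1 → (¬p1 → p4)): Gödel ¬ of 1 = 0 (operand ≠ 0)
(¬(p1 → (¬p1 → p4)) ∨ p4) = max(0, 0.84) = 0.84
¬(¬(p1 → (¬p1 → p4)) ∨ p4): Gödel ¬ of 0.84 = 0 (operand ≠ 0)
¬¬(¬(p1 → (¬p1 → p4)) ∨ p4): Gödel ¬ of 0 = 1 (operand is 0)
(¬¬(¬(p1 → (¬p1 → p4)) ∨ p4) → p1): 1 > 0.51, so result = 0.51
¬p3: Gödel ¬ of 0.8 = 0 (operand ≠ 0)
¬¬p3: Gödel ¬ of 0 = 1 (operand is 0)
((¬¬(¬(p1 → (¬p1 → p4)) ∨ p4) → p1) ∧ ¬¬p3) = min(0.51, 1) = 0.51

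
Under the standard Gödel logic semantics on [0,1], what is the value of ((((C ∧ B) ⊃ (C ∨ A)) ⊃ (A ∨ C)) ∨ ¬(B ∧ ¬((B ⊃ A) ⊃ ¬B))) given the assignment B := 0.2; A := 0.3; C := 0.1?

0.30

(C ∧ B) = min(0.1, 0.2) = 0.1
(C ∨ A) = max(0.1, 0.3) = 0.3
((C ∧ B) ⊃ (C ∨ A)): 0.1 ≤ 0.3, so result = 1
(A ∨ C) = max(0.3, 0.1) = 0.3
(((C ∧ B) ⊃ (C ∨ A)) ⊃ (A ∨ C)): 1 > 0.3, so result = 0.3
(B ⊃ A): 0.2 ≤ 0.3, so result = 1
¬B: Gödel ¬ of 0.2 = 0 (operand ≠ 0)
((B ⊃ A) ⊃ ¬B): 1 > 0, so result = 0
¬((B ⊃ A) ⊃ ¬B): Gödel ¬ of 0 = 1 (operand is 0)
(B ∧ ¬((B ⊃ A) ⊃ ¬B)) = min(0.2, 1) = 0.2
¬(B ∧ ¬((B ⊃ A) ⊃ ¬B)): Gödel ¬ of 0.2 = 0 (operand ≠ 0)
((((C ∧ B) ⊃ (C ∨ A)) ⊃ (A ∨ C)) ∨ ¬(B ∧ ¬((B ⊃ A) ⊃ ¬B))) = max(0.3, 0) = 0.3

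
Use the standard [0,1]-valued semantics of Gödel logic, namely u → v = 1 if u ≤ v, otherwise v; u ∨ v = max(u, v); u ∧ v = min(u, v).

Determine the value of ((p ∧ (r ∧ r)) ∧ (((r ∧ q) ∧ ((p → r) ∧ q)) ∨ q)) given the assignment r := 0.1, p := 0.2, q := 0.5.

0.10

(r ∧ r) = min(0.1, 0.1) = 0.1
(p ∧ (r ∧ r)) = min(0.2, 0.1) = 0.1
(r ∧ q) = min(0.1, 0.5) = 0.1
(p → r): 0.2 > 0.1, so result = 0.1
((p → r) ∧ q) = min(0.1, 0.5) = 0.1
((r ∧ q) ∧ ((p → r) ∧ q)) = min(0.1, 0.1) = 0.1
(((r ∧ q) ∧ ((p → r) ∧ q)) ∨ q) = max(0.1, 0.5) = 0.5
((p ∧ (r ∧ r)) ∧ (((r ∧ q) ∧ ((p → r) ∧ q)) ∨ q)) = min(0.1, 0.5) = 0.1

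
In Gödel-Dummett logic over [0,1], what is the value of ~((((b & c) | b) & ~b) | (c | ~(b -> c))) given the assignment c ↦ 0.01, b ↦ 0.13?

0.00

(b & c) = min(0.13, 0.01) = 0.01
((b & c) | b) = max(0.01, 0.13) = 0.13
~b: Gödel ¬ of 0.13 = 0 (operand ≠ 0)
(((b & c) | b) & ~b) = min(0.13, 0) = 0
(b -> c): 0.13 > 0.01, so result = 0.01
~(b -> c): Gödel ¬ of 0.01 = 0 (operand ≠ 0)
(c | ~(b -> c)) = max(0.01, 0) = 0.01
((((b & c) | b) & ~b) | (c | ~(b -> c))) = max(0, 0.01) = 0.01
~((((b & c) | b) & ~b) | (c | ~(b -> c))): Gödel ¬ of 0.01 = 0 (operand ≠ 0)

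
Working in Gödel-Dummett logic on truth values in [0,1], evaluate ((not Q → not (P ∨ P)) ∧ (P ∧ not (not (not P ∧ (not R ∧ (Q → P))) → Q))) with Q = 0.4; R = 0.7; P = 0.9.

not Q: Gödel ¬ of 0.4 = 0 (operand ≠ 0)
(P ∨ P) = max(0.9, 0.9) = 0.9
not (P ∨ P): Gödel ¬ of 0.9 = 0 (operand ≠ 0)
(not Q → not (P ∨ P)): 0 ≤ 0, so result = 1
not P: Gödel ¬ of 0.9 = 0 (operand ≠ 0)
not R: Gödel ¬ of 0.7 = 0 (operand ≠ 0)
(Q → P): 0.4 ≤ 0.9, so result = 1
(not R ∧ (Q → P)) = min(0, 1) = 0
(not P ∧ (not R ∧ (Q → P))) = min(0, 0) = 0
not (not P ∧ (not R ∧ (Q → P))): Gödel ¬ of 0 = 1 (operand is 0)
(not (not P ∧ (not R ∧ (Q → P))) → Q): 1 > 0.4, so result = 0.4
not (not (not P ∧ (not R ∧ (Q → P))) → Q): Gödel ¬ of 0.4 = 0 (operand ≠ 0)
(P ∧ not (not (not P ∧ (not R ∧ (Q → P))) → Q)) = min(0.9, 0) = 0
((not Q → not (P ∨ P)) ∧ (P ∧ not (not (not P ∧ (not R ∧ (Q → P))) → Q))) = min(1, 0) = 0

0.00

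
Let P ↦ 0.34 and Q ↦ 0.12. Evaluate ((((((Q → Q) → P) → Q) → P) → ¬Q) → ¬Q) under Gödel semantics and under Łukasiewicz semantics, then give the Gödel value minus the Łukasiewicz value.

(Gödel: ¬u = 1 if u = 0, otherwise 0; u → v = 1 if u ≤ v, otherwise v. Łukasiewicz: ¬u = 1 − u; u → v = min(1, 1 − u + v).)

0.12

Gödel evaluation:
  (Q → Q): 0.12 ≤ 0.12, so result = 1
  ((Q → Q) → P): 1 > 0.34, so result = 0.34
  (((Q → Q) → P) → Q): 0.34 > 0.12, so result = 0.12
  ((((Q → Q) → P) → Q) → P): 0.12 ≤ 0.34, so result = 1
  ¬Q: Gödel ¬ of 0.12 = 0 (operand ≠ 0)
  (((((Q → Q) → P) → Q) → P) → ¬Q): 1 > 0, so result = 0
  ¬Q: Gödel ¬ of 0.12 = 0 (operand ≠ 0)
  ((((((Q → Q) → P) → Q) → P) → ¬Q) → ¬Q): 0 ≤ 0, so result = 1
  Gödel value = 1
Łukasiewicz evaluation:
  (Q → Q): min(1, 1 − 0.12 + 0.12) = 1
  ((Q → Q) → P): min(1, 1 − 1 + 0.34) = 0.34
  (((Q → Q) → P) → Q): min(1, 1 − 0.34 + 0.12) = 0.78
  ((((Q → Q) → P) → Q) → P): min(1, 1 − 0.78 + 0.34) = 0.56
  ¬Q: Łukasiewicz ¬ gives 1 − 0.12 = 0.88
  (((((Q → Q) → P) → Q) → P) → ¬Q): min(1, 1 − 0.56 + 0.88) = 1
  ¬Q: Łukasiewicz ¬ gives 1 − 0.12 = 0.88
  ((((((Q → Q) → P) → Q) → P) → ¬Q) → ¬Q): min(1, 1 − 1 + 0.88) = 0.88
  Łukasiewicz value = 0.88
Difference: 1 − 0.88 = 0.12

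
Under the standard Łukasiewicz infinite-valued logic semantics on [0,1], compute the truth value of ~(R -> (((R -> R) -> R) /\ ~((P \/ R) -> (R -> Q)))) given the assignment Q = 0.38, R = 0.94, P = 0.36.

0.44

(R -> R): min(1, 1 − 0.94 + 0.94) = 1
((R -> R) -> R): min(1, 1 − 1 + 0.94) = 0.94
(P \/ R) = max(0.36, 0.94) = 0.94
(R -> Q): min(1, 1 − 0.94 + 0.38) = 0.44
((P \/ R) -> (R -> Q)): min(1, 1 − 0.94 + 0.44) = 0.5
~((P \/ R) -> (R -> Q)): Łukasiewicz ¬ gives 1 − 0.5 = 0.5
(((R -> R) -> R) /\ ~((P \/ R) -> (R -> Q))) = min(0.94, 0.5) = 0.5
(R -> (((R -> R) -> R) /\ ~((P \/ R) -> (R -> Q)))): min(1, 1 − 0.94 + 0.5) = 0.56
~(R -> (((R -> R) -> R) /\ ~((P \/ R) -> (R -> Q)))): Łukasiewicz ¬ gives 1 − 0.56 = 0.44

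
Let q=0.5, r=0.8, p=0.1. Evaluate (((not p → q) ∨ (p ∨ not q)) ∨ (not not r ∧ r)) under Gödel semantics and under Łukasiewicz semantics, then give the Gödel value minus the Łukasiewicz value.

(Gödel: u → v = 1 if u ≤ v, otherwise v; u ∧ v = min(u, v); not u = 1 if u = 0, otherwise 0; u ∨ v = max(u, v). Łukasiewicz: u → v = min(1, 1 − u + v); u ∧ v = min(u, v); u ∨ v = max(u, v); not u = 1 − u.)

0.20

Gödel evaluation:
  not p: Gödel ¬ of 0.1 = 0 (operand ≠ 0)
  (not p → q): 0 ≤ 0.5, so result = 1
  not q: Gödel ¬ of 0.5 = 0 (operand ≠ 0)
  (p ∨ not q) = max(0.1, 0) = 0.1
  ((not p → q) ∨ (p ∨ not q)) = max(1, 0.1) = 1
  not r: Gödel ¬ of 0.8 = 0 (operand ≠ 0)
  not not r: Gödel ¬ of 0 = 1 (operand is 0)
  (not not r ∧ r) = min(1, 0.8) = 0.8
  (((not p → q) ∨ (p ∨ not q)) ∨ (not not r ∧ r)) = max(1, 0.8) = 1
  Gödel value = 1
Łukasiewicz evaluation:
  not p: Łukasiewicz ¬ gives 1 − 0.1 = 0.9
  (not p → q): min(1, 1 − 0.9 + 0.5) = 0.6
  not q: Łukasiewicz ¬ gives 1 − 0.5 = 0.5
  (p ∨ not q) = max(0.1, 0.5) = 0.5
  ((not p → q) ∨ (p ∨ not q)) = max(0.6, 0.5) = 0.6
  not r: Łukasiewicz ¬ gives 1 − 0.8 = 0.2
  not not r: Łukasiewicz ¬ gives 1 − 0.2 = 0.8
  (not not r ∧ r) = min(0.8, 0.8) = 0.8
  (((not p → q) ∨ (p ∨ not q)) ∨ (not not r ∧ r)) = max(0.6, 0.8) = 0.8
  Łukasiewicz value = 0.8
Difference: 1 − 0.8 = 0.20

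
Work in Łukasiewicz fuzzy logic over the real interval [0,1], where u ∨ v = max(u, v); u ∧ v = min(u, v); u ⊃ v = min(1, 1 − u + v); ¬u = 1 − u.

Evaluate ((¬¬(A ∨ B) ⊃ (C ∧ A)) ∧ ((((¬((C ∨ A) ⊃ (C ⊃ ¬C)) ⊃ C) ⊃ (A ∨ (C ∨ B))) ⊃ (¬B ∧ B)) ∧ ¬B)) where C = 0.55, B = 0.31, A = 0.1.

0.69

(A ∨ B) = max(0.1, 0.31) = 0.31
¬(A ∨ B): Łukasiewicz ¬ gives 1 − 0.31 = 0.69
¬¬(A ∨ B): Łukasiewicz ¬ gives 1 − 0.69 = 0.31
(C ∧ A) = min(0.55, 0.1) = 0.1
(¬¬(A ∨ B) ⊃ (C ∧ A)): min(1, 1 − 0.31 + 0.1) = 0.79
(C ∨ A) = max(0.55, 0.1) = 0.55
¬C: Łukasiewicz ¬ gives 1 − 0.55 = 0.45
(C ⊃ ¬C): min(1, 1 − 0.55 + 0.45) = 0.9
((C ∨ A) ⊃ (C ⊃ ¬C)): min(1, 1 − 0.55 + 0.9) = 1
¬((C ∨ A) ⊃ (C ⊃ ¬C)): Łukasiewicz ¬ gives 1 − 1 = 0
(¬((C ∨ A) ⊃ (C ⊃ ¬C)) ⊃ C): min(1, 1 − 0 + 0.55) = 1
(C ∨ B) = max(0.55, 0.31) = 0.55
(A ∨ (C ∨ B)) = max(0.1, 0.55) = 0.55
((¬((C ∨ A) ⊃ (C ⊃ ¬C)) ⊃ C) ⊃ (A ∨ (C ∨ B))): min(1, 1 − 1 + 0.55) = 0.55
¬B: Łukasiewicz ¬ gives 1 − 0.31 = 0.69
(¬B ∧ B) = min(0.69, 0.31) = 0.31
(((¬((C ∨ A) ⊃ (C ⊃ ¬C)) ⊃ C) ⊃ (A ∨ (C ∨ B))) ⊃ (¬B ∧ B)): min(1, 1 − 0.55 + 0.31) = 0.76
¬B: Łukasiewicz ¬ gives 1 − 0.31 = 0.69
((((¬((C ∨ A) ⊃ (C ⊃ ¬C)) ⊃ C) ⊃ (A ∨ (C ∨ B))) ⊃ (¬B ∧ B)) ∧ ¬B) = min(0.76, 0.69) = 0.69
((¬¬(A ∨ B) ⊃ (C ∧ A)) ∧ ((((¬((C ∨ A) ⊃ (C ⊃ ¬C)) ⊃ C) ⊃ (A ∨ (C ∨ B))) ⊃ (¬B ∧ B)) ∧ ¬B)) = min(0.79, 0.69) = 0.69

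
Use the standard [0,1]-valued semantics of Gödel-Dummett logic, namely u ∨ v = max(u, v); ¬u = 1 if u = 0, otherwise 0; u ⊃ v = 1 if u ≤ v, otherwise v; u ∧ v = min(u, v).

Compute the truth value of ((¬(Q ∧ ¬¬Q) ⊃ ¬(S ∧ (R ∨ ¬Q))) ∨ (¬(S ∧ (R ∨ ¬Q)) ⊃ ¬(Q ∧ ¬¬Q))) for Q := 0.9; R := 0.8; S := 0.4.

1.00

¬Q: Gödel ¬ of 0.9 = 0 (operand ≠ 0)
¬¬Q: Gödel ¬ of 0 = 1 (operand is 0)
(Q ∧ ¬¬Q) = min(0.9, 1) = 0.9
¬(Q ∧ ¬¬Q): Gödel ¬ of 0.9 = 0 (operand ≠ 0)
¬Q: Gödel ¬ of 0.9 = 0 (operand ≠ 0)
(R ∨ ¬Q) = max(0.8, 0) = 0.8
(S ∧ (R ∨ ¬Q)) = min(0.4, 0.8) = 0.4
¬(S ∧ (R ∨ ¬Q)): Gödel ¬ of 0.4 = 0 (operand ≠ 0)
(¬(Q ∧ ¬¬Q) ⊃ ¬(S ∧ (R ∨ ¬Q))): 0 ≤ 0, so result = 1
¬Q: Gödel ¬ of 0.9 = 0 (operand ≠ 0)
(R ∨ ¬Q) = max(0.8, 0) = 0.8
(S ∧ (R ∨ ¬Q)) = min(0.4, 0.8) = 0.4
¬(S ∧ (R ∨ ¬Q)): Gödel ¬ of 0.4 = 0 (operand ≠ 0)
¬Q: Gödel ¬ of 0.9 = 0 (operand ≠ 0)
¬¬Q: Gödel ¬ of 0 = 1 (operand is 0)
(Q ∧ ¬¬Q) = min(0.9, 1) = 0.9
¬(Q ∧ ¬¬Q): Gödel ¬ of 0.9 = 0 (operand ≠ 0)
(¬(S ∧ (R ∨ ¬Q)) ⊃ ¬(Q ∧ ¬¬Q)): 0 ≤ 0, so result = 1
((¬(Q ∧ ¬¬Q) ⊃ ¬(S ∧ (R ∨ ¬Q))) ∨ (¬(S ∧ (R ∨ ¬Q)) ⊃ ¬(Q ∧ ¬¬Q))) = max(1, 1) = 1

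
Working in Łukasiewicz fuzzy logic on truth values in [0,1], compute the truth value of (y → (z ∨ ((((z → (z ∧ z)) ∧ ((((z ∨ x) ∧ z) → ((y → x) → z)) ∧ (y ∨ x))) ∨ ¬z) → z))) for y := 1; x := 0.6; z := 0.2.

(z ∧ z) = min(0.2, 0.2) = 0.2
(z → (z ∧ z)): min(1, 1 − 0.2 + 0.2) = 1
(z ∨ x) = max(0.2, 0.6) = 0.6
((z ∨ x) ∧ z) = min(0.6, 0.2) = 0.2
(y → x): min(1, 1 − 1 + 0.6) = 0.6
((y → x) → z): min(1, 1 − 0.6 + 0.2) = 0.6
(((z ∨ x) ∧ z) → ((y → x) → z)): min(1, 1 − 0.2 + 0.6) = 1
(y ∨ x) = max(1, 0.6) = 1
((((z ∨ x) ∧ z) → ((y → x) → z)) ∧ (y ∨ x)) = min(1, 1) = 1
((z → (z ∧ z)) ∧ ((((z ∨ x) ∧ z) → ((y → x) → z)) ∧ (y ∨ x))) = min(1, 1) = 1
¬z: Łukasiewicz ¬ gives 1 − 0.2 = 0.8
(((z → (z ∧ z)) ∧ ((((z ∨ x) ∧ z) → ((y → x) → z)) ∧ (y ∨ x))) ∨ ¬z) = max(1, 0.8) = 1
((((z → (z ∧ z)) ∧ ((((z ∨ x) ∧ z) → ((y → x) → z)) ∧ (y ∨ x))) ∨ ¬z) → z): min(1, 1 − 1 + 0.2) = 0.2
(z ∨ ((((z → (z ∧ z)) ∧ ((((z ∨ x) ∧ z) → ((y → x) → z)) ∧ (y ∨ x))) ∨ ¬z) → z)) = max(0.2, 0.2) = 0.2
(y → (z ∨ ((((z → (z ∧ z)) ∧ ((((z ∨ x) ∧ z) → ((y → x) → z)) ∧ (y ∨ x))) ∨ ¬z) → z))): min(1, 1 − 1 + 0.2) = 0.2

0.20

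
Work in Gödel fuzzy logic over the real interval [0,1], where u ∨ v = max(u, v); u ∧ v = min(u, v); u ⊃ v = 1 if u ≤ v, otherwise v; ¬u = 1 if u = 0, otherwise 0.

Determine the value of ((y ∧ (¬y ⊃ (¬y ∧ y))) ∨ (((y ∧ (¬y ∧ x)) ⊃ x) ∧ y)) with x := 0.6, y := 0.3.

0.30

¬y: Gödel ¬ of 0.3 = 0 (operand ≠ 0)
¬y: Gödel ¬ of 0.3 = 0 (operand ≠ 0)
(¬y ∧ y) = min(0, 0.3) = 0
(¬y ⊃ (¬y ∧ y)): 0 ≤ 0, so result = 1
(y ∧ (¬y ⊃ (¬y ∧ y))) = min(0.3, 1) = 0.3
¬y: Gödel ¬ of 0.3 = 0 (operand ≠ 0)
(¬y ∧ x) = min(0, 0.6) = 0
(y ∧ (¬y ∧ x)) = min(0.3, 0) = 0
((y ∧ (¬y ∧ x)) ⊃ x): 0 ≤ 0.6, so result = 1
(((y ∧ (¬y ∧ x)) ⊃ x) ∧ y) = min(1, 0.3) = 0.3
((y ∧ (¬y ⊃ (¬y ∧ y))) ∨ (((y ∧ (¬y ∧ x)) ⊃ x) ∧ y)) = max(0.3, 0.3) = 0.3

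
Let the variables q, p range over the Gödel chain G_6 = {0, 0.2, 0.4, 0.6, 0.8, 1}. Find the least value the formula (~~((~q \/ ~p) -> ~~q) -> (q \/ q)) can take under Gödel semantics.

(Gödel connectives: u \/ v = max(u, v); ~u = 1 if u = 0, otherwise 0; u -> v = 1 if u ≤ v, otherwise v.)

The minimum is attained at q = 0.2, p = 0:
  ~q: Gödel ¬ of 0.2 = 0 (operand ≠ 0)
  ~p: Gödel ¬ of 0 = 1 (operand is 0)
  (~q \/ ~p) = max(0, 1) = 1
  ~q: Gödel ¬ of 0.2 = 0 (operand ≠ 0)
  ~~q: Gödel ¬ of 0 = 1 (operand is 0)
  ((~q \/ ~p) -> ~~q): 1 ≤ 1, so result = 1
  ~((~q \/ ~p) -> ~~q): Gödel ¬ of 1 = 0 (operand ≠ 0)
  ~~((~q \/ ~p) -> ~~q): Gödel ¬ of 0 = 1 (operand is 0)
  (q \/ q) = max(0.2, 0.2) = 0.2
  (~~((~q \/ ~p) -> ~~q) -> (q \/ q)): 1 > 0.2, so result = 0.2
Checking all 36 assignments confirms none give a value below 0.20.

0.20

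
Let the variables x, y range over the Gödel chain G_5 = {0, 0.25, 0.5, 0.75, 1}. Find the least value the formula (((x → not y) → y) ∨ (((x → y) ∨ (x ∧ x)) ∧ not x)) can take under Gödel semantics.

0.00

The minimum is attained at x = 0.25, y = 0:
  not y: Gödel ¬ of 0 = 1 (operand is 0)
  (x → not y): 0.25 ≤ 1, so result = 1
  ((x → not y) → y): 1 > 0, so result = 0
  (x → y): 0.25 > 0, so result = 0
  (x ∧ x) = min(0.25, 0.25) = 0.25
  ((x → y) ∨ (x ∧ x)) = max(0, 0.25) = 0.25
  not x: Gödel ¬ of 0.25 = 0 (operand ≠ 0)
  (((x → y) ∨ (x ∧ x)) ∧ not x) = min(0.25, 0) = 0
  (((x → not y) → y) ∨ (((x → y) ∨ (x ∧ x)) ∧ not x)) = max(0, 0) = 0
Checking all 25 assignments confirms none give a value below 0.00.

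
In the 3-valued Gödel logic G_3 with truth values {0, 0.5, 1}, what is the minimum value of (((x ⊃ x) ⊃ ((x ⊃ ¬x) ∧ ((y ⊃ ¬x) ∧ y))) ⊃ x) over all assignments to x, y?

The minimum is attained at x = 0, y = 0.5:
  (x ⊃ x): 0 ≤ 0, so result = 1
  ¬x: Gödel ¬ of 0 = 1 (operand is 0)
  (x ⊃ ¬x): 0 ≤ 1, so result = 1
  ¬x: Gödel ¬ of 0 = 1 (operand is 0)
  (y ⊃ ¬x): 0.5 ≤ 1, so result = 1
  ((y ⊃ ¬x) ∧ y) = min(1, 0.5) = 0.5
  ((x ⊃ ¬x) ∧ ((y ⊃ ¬x) ∧ y)) = min(1, 0.5) = 0.5
  ((x ⊃ x) ⊃ ((x ⊃ ¬x) ∧ ((y ⊃ ¬x) ∧ y))): 1 > 0.5, so result = 0.5
  (((x ⊃ x) ⊃ ((x ⊃ ¬x) ∧ ((y ⊃ ¬x) ∧ y))) ⊃ x): 0.5 > 0, so result = 0
Checking all 9 assignments confirms none give a value below 0.00.

0.00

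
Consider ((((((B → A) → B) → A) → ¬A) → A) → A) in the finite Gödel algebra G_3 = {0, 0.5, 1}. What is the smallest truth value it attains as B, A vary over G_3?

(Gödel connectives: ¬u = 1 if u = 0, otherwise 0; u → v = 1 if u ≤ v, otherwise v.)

The minimum is attained at B = 0, A = 0.5:
  (B → A): 0 ≤ 0.5, so result = 1
  ((B → A) → B): 1 > 0, so result = 0
  (((B → A) → B) → A): 0 ≤ 0.5, so result = 1
  ¬A: Gödel ¬ of 0.5 = 0 (operand ≠ 0)
  ((((B → A) → B) → A) → ¬A): 1 > 0, so result = 0
  (((((B → A) → B) → A) → ¬A) → A): 0 ≤ 0.5, so result = 1
  ((((((B → A) → B) → A) → ¬A) → A) → A): 1 > 0.5, so result = 0.5
Checking all 9 assignments confirms none give a value below 0.50.

0.50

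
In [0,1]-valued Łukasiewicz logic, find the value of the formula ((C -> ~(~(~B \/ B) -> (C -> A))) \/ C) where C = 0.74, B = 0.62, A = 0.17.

0.74

~B: Łukasiewicz ¬ gives 1 − 0.62 = 0.38
(~B \/ B) = max(0.38, 0.62) = 0.62
~(~B \/ B): Łukasiewicz ¬ gives 1 − 0.62 = 0.38
(C -> A): min(1, 1 − 0.74 + 0.17) = 0.43
(~(~B \/ B) -> (C -> A)): min(1, 1 − 0.38 + 0.43) = 1
~(~(~B \/ B) -> (C -> A)): Łukasiewicz ¬ gives 1 − 1 = 0
(C -> ~(~(~B \/ B) -> (C -> A))): min(1, 1 − 0.74 + 0) = 0.26
((C -> ~(~(~B \/ B) -> (C -> A))) \/ C) = max(0.26, 0.74) = 0.74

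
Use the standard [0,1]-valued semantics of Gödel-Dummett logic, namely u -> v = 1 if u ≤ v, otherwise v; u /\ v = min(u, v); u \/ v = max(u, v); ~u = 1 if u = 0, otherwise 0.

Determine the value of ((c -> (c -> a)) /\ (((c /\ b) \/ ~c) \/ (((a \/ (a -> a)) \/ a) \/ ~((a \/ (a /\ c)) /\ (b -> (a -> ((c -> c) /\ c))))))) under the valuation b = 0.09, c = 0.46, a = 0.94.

1.00

(c -> a): 0.46 ≤ 0.94, so result = 1
(c -> (c -> a)): 0.46 ≤ 1, so result = 1
(c /\ b) = min(0.46, 0.09) = 0.09
~c: Gödel ¬ of 0.46 = 0 (operand ≠ 0)
((c /\ b) \/ ~c) = max(0.09, 0) = 0.09
(a -> a): 0.94 ≤ 0.94, so result = 1
(a \/ (a -> a)) = max(0.94, 1) = 1
((a \/ (a -> a)) \/ a) = max(1, 0.94) = 1
(a /\ c) = min(0.94, 0.46) = 0.46
(a \/ (a /\ c)) = max(0.94, 0.46) = 0.94
(c -> c): 0.46 ≤ 0.46, so result = 1
((c -> c) /\ c) = min(1, 0.46) = 0.46
(a -> ((c -> c) /\ c)): 0.94 > 0.46, so result = 0.46
(b -> (a -> ((c -> c) /\ c))): 0.09 ≤ 0.46, so result = 1
((a \/ (a /\ c)) /\ (b -> (a -> ((c -> c) /\ c)))) = min(0.94, 1) = 0.94
~((a \/ (a /\ c)) /\ (b -> (a -> ((c -> c) /\ c)))): Gödel ¬ of 0.94 = 0 (operand ≠ 0)
(((a \/ (a -> a)) \/ a) \/ ~((a \/ (a /\ c)) /\ (b -> (a -> ((c -> c) /\ c))))) = max(1, 0) = 1
(((c /\ b) \/ ~c) \/ (((a \/ (a -> a)) \/ a) \/ ~((a \/ (a /\ c)) /\ (b -> (a -> ((c -> c) /\ c)))))) = max(0.09, 1) = 1
((c -> (c -> a)) /\ (((c /\ b) \/ ~c) \/ (((a \/ (a -> a)) \/ a) \/ ~((a \/ (a /\ c)) /\ (b -> (a -> ((c -> c) /\ c))))))) = min(1, 1) = 1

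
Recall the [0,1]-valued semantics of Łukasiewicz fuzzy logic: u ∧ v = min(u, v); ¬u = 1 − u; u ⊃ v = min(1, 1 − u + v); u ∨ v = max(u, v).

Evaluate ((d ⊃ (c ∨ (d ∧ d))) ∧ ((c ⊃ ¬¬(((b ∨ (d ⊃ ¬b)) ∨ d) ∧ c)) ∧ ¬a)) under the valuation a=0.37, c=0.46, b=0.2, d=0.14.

0.63

(d ∧ d) = min(0.14, 0.14) = 0.14
(c ∨ (d ∧ d)) = max(0.46, 0.14) = 0.46
(d ⊃ (c ∨ (d ∧ d))): min(1, 1 − 0.14 + 0.46) = 1
¬b: Łukasiewicz ¬ gives 1 − 0.2 = 0.8
(d ⊃ ¬b): min(1, 1 − 0.14 + 0.8) = 1
(b ∨ (d ⊃ ¬b)) = max(0.2, 1) = 1
((b ∨ (d ⊃ ¬b)) ∨ d) = max(1, 0.14) = 1
(((b ∨ (d ⊃ ¬b)) ∨ d) ∧ c) = min(1, 0.46) = 0.46
¬(((b ∨ (d ⊃ ¬b)) ∨ d) ∧ c): Łukasiewicz ¬ gives 1 − 0.46 = 0.54
¬¬(((b ∨ (d ⊃ ¬b)) ∨ d) ∧ c): Łukasiewicz ¬ gives 1 − 0.54 = 0.46
(c ⊃ ¬¬(((b ∨ (d ⊃ ¬b)) ∨ d) ∧ c)): min(1, 1 − 0.46 + 0.46) = 1
¬a: Łukasiewicz ¬ gives 1 − 0.37 = 0.63
((c ⊃ ¬¬(((b ∨ (d ⊃ ¬b)) ∨ d) ∧ c)) ∧ ¬a) = min(1, 0.63) = 0.63
((d ⊃ (c ∨ (d ∧ d))) ∧ ((c ⊃ ¬¬(((b ∨ (d ⊃ ¬b)) ∨ d) ∧ c)) ∧ ¬a)) = min(1, 0.63) = 0.63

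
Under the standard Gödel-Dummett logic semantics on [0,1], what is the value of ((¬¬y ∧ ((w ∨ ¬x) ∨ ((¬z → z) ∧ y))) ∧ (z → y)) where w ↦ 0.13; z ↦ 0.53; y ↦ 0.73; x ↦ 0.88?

¬y: Gödel ¬ of 0.73 = 0 (operand ≠ 0)
¬¬y: Gödel ¬ of 0 = 1 (operand is 0)
¬x: Gödel ¬ of 0.88 = 0 (operand ≠ 0)
(w ∨ ¬x) = max(0.13, 0) = 0.13
¬z: Gödel ¬ of 0.53 = 0 (operand ≠ 0)
(¬z → z): 0 ≤ 0.53, so result = 1
((¬z → z) ∧ y) = min(1, 0.73) = 0.73
((w ∨ ¬x) ∨ ((¬z → z) ∧ y)) = max(0.13, 0.73) = 0.73
(¬¬y ∧ ((w ∨ ¬x) ∨ ((¬z → z) ∧ y))) = min(1, 0.73) = 0.73
(z → y): 0.53 ≤ 0.73, so result = 1
((¬¬y ∧ ((w ∨ ¬x) ∨ ((¬z → z) ∧ y))) ∧ (z → y)) = min(0.73, 1) = 0.73

0.73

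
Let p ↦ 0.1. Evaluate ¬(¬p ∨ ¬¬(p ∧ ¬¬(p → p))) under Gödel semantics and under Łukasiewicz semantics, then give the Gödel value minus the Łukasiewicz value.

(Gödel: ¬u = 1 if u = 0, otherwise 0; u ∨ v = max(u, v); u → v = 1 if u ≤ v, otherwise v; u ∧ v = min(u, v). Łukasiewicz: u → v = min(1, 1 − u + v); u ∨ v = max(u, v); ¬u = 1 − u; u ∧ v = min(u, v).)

Gödel evaluation:
  ¬p: Gödel ¬ of 0.1 = 0 (operand ≠ 0)
  (p → p): 0.1 ≤ 0.1, so result = 1
  ¬(p → p): Gödel ¬ of 1 = 0 (operand ≠ 0)
  ¬¬(p → p): Gödel ¬ of 0 = 1 (operand is 0)
  (p ∧ ¬¬(p → p)) = min(0.1, 1) = 0.1
  ¬(p ∧ ¬¬(p → p)): Gödel ¬ of 0.1 = 0 (operand ≠ 0)
  ¬¬(p ∧ ¬¬(p → p)): Gödel ¬ of 0 = 1 (operand is 0)
  (¬p ∨ ¬¬(p ∧ ¬¬(p → p))) = max(0, 1) = 1
  ¬(¬p ∨ ¬¬(p ∧ ¬¬(p → p))): Gödel ¬ of 1 = 0 (operand ≠ 0)
  Gödel value = 0
Łukasiewicz evaluation:
  ¬p: Łukasiewicz ¬ gives 1 − 0.1 = 0.9
  (p → p): min(1, 1 − 0.1 + 0.1) = 1
  ¬(p → p): Łukasiewicz ¬ gives 1 − 1 = 0
  ¬¬(p → p): Łukasiewicz ¬ gives 1 − 0 = 1
  (p ∧ ¬¬(p → p)) = min(0.1, 1) = 0.1
  ¬(p ∧ ¬¬(p → p)): Łukasiewicz ¬ gives 1 − 0.1 = 0.9
  ¬¬(p ∧ ¬¬(p → p)): Łukasiewicz ¬ gives 1 − 0.9 = 0.1
  (¬p ∨ ¬¬(p ∧ ¬¬(p → p))) = max(0.9, 0.1) = 0.9
  ¬(¬p ∨ ¬¬(p ∧ ¬¬(p → p))): Łukasiewicz ¬ gives 1 − 0.9 = 0.1
  Łukasiewicz value = 0.1
Difference: 0 − 0.1 = -0.10

-0.10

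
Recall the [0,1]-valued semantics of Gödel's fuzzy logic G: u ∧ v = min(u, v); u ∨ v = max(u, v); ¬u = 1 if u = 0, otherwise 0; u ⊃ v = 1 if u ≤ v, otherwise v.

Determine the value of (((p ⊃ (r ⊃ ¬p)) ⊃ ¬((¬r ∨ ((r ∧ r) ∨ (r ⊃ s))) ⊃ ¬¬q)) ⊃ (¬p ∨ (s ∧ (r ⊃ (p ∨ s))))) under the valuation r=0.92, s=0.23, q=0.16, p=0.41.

0.23

¬p: Gödel ¬ of 0.41 = 0 (operand ≠ 0)
(r ⊃ ¬p): 0.92 > 0, so result = 0
(p ⊃ (r ⊃ ¬p)): 0.41 > 0, so result = 0
¬r: Gödel ¬ of 0.92 = 0 (operand ≠ 0)
(r ∧ r) = min(0.92, 0.92) = 0.92
(r ⊃ s): 0.92 > 0.23, so result = 0.23
((r ∧ r) ∨ (r ⊃ s)) = max(0.92, 0.23) = 0.92
(¬r ∨ ((r ∧ r) ∨ (r ⊃ s))) = max(0, 0.92) = 0.92
¬q: Gödel ¬ of 0.16 = 0 (operand ≠ 0)
¬¬q: Gödel ¬ of 0 = 1 (operand is 0)
((¬r ∨ ((r ∧ r) ∨ (r ⊃ s))) ⊃ ¬¬q): 0.92 ≤ 1, so result = 1
¬((¬r ∨ ((r ∧ r) ∨ (r ⊃ s))) ⊃ ¬¬q): Gödel ¬ of 1 = 0 (operand ≠ 0)
((p ⊃ (r ⊃ ¬p)) ⊃ ¬((¬r ∨ ((r ∧ r) ∨ (r ⊃ s))) ⊃ ¬¬q)): 0 ≤ 0, so result = 1
¬p: Gödel ¬ of 0.41 = 0 (operand ≠ 0)
(p ∨ s) = max(0.41, 0.23) = 0.41
(r ⊃ (p ∨ s)): 0.92 > 0.41, so result = 0.41
(s ∧ (r ⊃ (p ∨ s))) = min(0.23, 0.41) = 0.23
(¬p ∨ (s ∧ (r ⊃ (p ∨ s)))) = max(0, 0.23) = 0.23
(((p ⊃ (r ⊃ ¬p)) ⊃ ¬((¬r ∨ ((r ∧ r) ∨ (r ⊃ s))) ⊃ ¬¬q)) ⊃ (¬p ∨ (s ∧ (r ⊃ (p ∨ s))))): 1 > 0.23, so result = 0.23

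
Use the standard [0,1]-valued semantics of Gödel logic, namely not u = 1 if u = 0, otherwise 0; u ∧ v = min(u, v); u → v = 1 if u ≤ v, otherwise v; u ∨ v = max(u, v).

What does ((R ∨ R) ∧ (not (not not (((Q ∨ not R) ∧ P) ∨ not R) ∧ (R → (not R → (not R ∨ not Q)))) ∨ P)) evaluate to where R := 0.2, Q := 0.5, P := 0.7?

0.20

(R ∨ R) = max(0.2, 0.2) = 0.2
not R: Gödel ¬ of 0.2 = 0 (operand ≠ 0)
(Q ∨ not R) = max(0.5, 0) = 0.5
((Q ∨ not R) ∧ P) = min(0.5, 0.7) = 0.5
not R: Gödel ¬ of 0.2 = 0 (operand ≠ 0)
(((Q ∨ not R) ∧ P) ∨ not R) = max(0.5, 0) = 0.5
not (((Q ∨ not R) ∧ P) ∨ not R): Gödel ¬ of 0.5 = 0 (operand ≠ 0)
not not (((Q ∨ not R) ∧ P) ∨ not R): Gödel ¬ of 0 = 1 (operand is 0)
not R: Gödel ¬ of 0.2 = 0 (operand ≠ 0)
not R: Gödel ¬ of 0.2 = 0 (operand ≠ 0)
not Q: Gödel ¬ of 0.5 = 0 (operand ≠ 0)
(not R ∨ not Q) = max(0, 0) = 0
(not R → (not R ∨ not Q)): 0 ≤ 0, so result = 1
(R → (not R → (not R ∨ not Q))): 0.2 ≤ 1, so result = 1
(not not (((Q ∨ not R) ∧ P) ∨ not R) ∧ (R → (not R → (not R ∨ not Q)))) = min(1, 1) = 1
not (not not (((Q ∨ not R) ∧ P) ∨ not R) ∧ (R → (not R → (not R ∨ not Q)))): Gödel ¬ of 1 = 0 (operand ≠ 0)
(not (not not (((Q ∨ not R) ∧ P) ∨ not R) ∧ (R → (not R → (not R ∨ not Q)))) ∨ P) = max(0, 0.7) = 0.7
((R ∨ R) ∧ (not (not not (((Q ∨ not R) ∧ P) ∨ not R) ∧ (R → (not R → (not R ∨ not Q)))) ∨ P)) = min(0.2, 0.7) = 0.2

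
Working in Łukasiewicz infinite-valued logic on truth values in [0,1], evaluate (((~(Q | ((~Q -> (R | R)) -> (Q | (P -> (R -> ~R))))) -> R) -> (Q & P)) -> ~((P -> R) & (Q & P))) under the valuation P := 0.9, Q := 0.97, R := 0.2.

0.80

~Q: Łukasiewicz ¬ gives 1 − 0.97 = 0.03
(R | R) = max(0.2, 0.2) = 0.2
(~Q -> (R | R)): min(1, 1 − 0.03 + 0.2) = 1
~R: Łukasiewicz ¬ gives 1 − 0.2 = 0.8
(R -> ~R): min(1, 1 − 0.2 + 0.8) = 1
(P -> (R -> ~R)): min(1, 1 − 0.9 + 1) = 1
(Q | (P -> (R -> ~R))) = max(0.97, 1) = 1
((~Q -> (R | R)) -> (Q | (P -> (R -> ~R)))): min(1, 1 − 1 + 1) = 1
(Q | ((~Q -> (R | R)) -> (Q | (P -> (R -> ~R))))) = max(0.97, 1) = 1
~(Q | ((~Q -> (R | R)) -> (Q | (P -> (R -> ~R))))): Łukasiewicz ¬ gives 1 − 1 = 0
(~(Q | ((~Q -> (R | R)) -> (Q | (P -> (R -> ~R))))) -> R): min(1, 1 − 0 + 0.2) = 1
(Q & P) = min(0.97, 0.9) = 0.9
((~(Q | ((~Q -> (R | R)) -> (Q | (P -> (R -> ~R))))) -> R) -> (Q & P)): min(1, 1 − 1 + 0.9) = 0.9
(P -> R): min(1, 1 − 0.9 + 0.2) = 0.3
(Q & P) = min(0.97, 0.9) = 0.9
((P -> R) & (Q & P)) = min(0.3, 0.9) = 0.3
~((P -> R) & (Q & P)): Łukasiewicz ¬ gives 1 − 0.3 = 0.7
(((~(Q | ((~Q -> (R | R)) -> (Q | (P -> (R -> ~R))))) -> R) -> (Q & P)) -> ~((P -> R) & (Q & P))): min(1, 1 − 0.9 + 0.7) = 0.8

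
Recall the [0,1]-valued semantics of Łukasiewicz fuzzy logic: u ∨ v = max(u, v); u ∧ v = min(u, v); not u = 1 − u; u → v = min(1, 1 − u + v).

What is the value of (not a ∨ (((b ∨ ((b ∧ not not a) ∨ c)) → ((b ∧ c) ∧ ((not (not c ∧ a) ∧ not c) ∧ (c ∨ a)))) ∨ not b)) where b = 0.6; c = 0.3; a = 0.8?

0.70

not a: Łukasiewicz ¬ gives 1 − 0.8 = 0.2
not a: Łukasiewicz ¬ gives 1 − 0.8 = 0.2
not not a: Łukasiewicz ¬ gives 1 − 0.2 = 0.8
(b ∧ not not a) = min(0.6, 0.8) = 0.6
((b ∧ not not a) ∨ c) = max(0.6, 0.3) = 0.6
(b ∨ ((b ∧ not not a) ∨ c)) = max(0.6, 0.6) = 0.6
(b ∧ c) = min(0.6, 0.3) = 0.3
not c: Łukasiewicz ¬ gives 1 − 0.3 = 0.7
(not c ∧ a) = min(0.7, 0.8) = 0.7
not (not c ∧ a): Łukasiewicz ¬ gives 1 − 0.7 = 0.3
not c: Łukasiewicz ¬ gives 1 − 0.3 = 0.7
(not (not c ∧ a) ∧ not c) = min(0.3, 0.7) = 0.3
(c ∨ a) = max(0.3, 0.8) = 0.8
((not (not c ∧ a) ∧ not c) ∧ (c ∨ a)) = min(0.3, 0.8) = 0.3
((b ∧ c) ∧ ((not (not c ∧ a) ∧ not c) ∧ (c ∨ a))) = min(0.3, 0.3) = 0.3
((b ∨ ((b ∧ not not a) ∨ c)) → ((b ∧ c) ∧ ((not (not c ∧ a) ∧ not c) ∧ (c ∨ a)))): min(1, 1 − 0.6 + 0.3) = 0.7
not b: Łukasiewicz ¬ gives 1 − 0.6 = 0.4
(((b ∨ ((b ∧ not not a) ∨ c)) → ((b ∧ c) ∧ ((not (not c ∧ a) ∧ not c) ∧ (c ∨ a)))) ∨ not b) = max(0.7, 0.4) = 0.7
(not a ∨ (((b ∨ ((b ∧ not not a) ∨ c)) → ((b ∧ c) ∧ ((not (not c ∧ a) ∧ not c) ∧ (c ∨ a)))) ∨ not b)) = max(0.2, 0.7) = 0.7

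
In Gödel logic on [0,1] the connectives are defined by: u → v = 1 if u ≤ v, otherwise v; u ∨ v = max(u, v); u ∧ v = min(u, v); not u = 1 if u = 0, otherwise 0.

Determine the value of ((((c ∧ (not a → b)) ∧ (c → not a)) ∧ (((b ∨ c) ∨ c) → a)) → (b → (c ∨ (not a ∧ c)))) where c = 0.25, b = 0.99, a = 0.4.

1.00

not a: Gödel ¬ of 0.4 = 0 (operand ≠ 0)
(not a → b): 0 ≤ 0.99, so result = 1
(c ∧ (not a → b)) = min(0.25, 1) = 0.25
not a: Gödel ¬ of 0.4 = 0 (operand ≠ 0)
(c → not a): 0.25 > 0, so result = 0
((c ∧ (not a → b)) ∧ (c → not a)) = min(0.25, 0) = 0
(b ∨ c) = max(0.99, 0.25) = 0.99
((b ∨ c) ∨ c) = max(0.99, 0.25) = 0.99
(((b ∨ c) ∨ c) → a): 0.99 > 0.4, so result = 0.4
(((c ∧ (not a → b)) ∧ (c → not a)) ∧ (((b ∨ c) ∨ c) → a)) = min(0, 0.4) = 0
not a: Gödel ¬ of 0.4 = 0 (operand ≠ 0)
(not a ∧ c) = min(0, 0.25) = 0
(c ∨ (not a ∧ c)) = max(0.25, 0) = 0.25
(b → (c ∨ (not a ∧ c))): 0.99 > 0.25, so result = 0.25
((((c ∧ (not a → b)) ∧ (c → not a)) ∧ (((b ∨ c) ∨ c) → a)) → (b → (c ∨ (not a ∧ c)))): 0 ≤ 0.25, so result = 1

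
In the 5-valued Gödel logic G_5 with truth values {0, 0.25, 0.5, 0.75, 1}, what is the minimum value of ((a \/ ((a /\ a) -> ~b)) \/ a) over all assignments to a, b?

The minimum is attained at a = 0.25, b = 0.25:
  (a /\ a) = min(0.25, 0.25) = 0.25
  ~b: Gödel ¬ of 0.25 = 0 (operand ≠ 0)
  ((a /\ a) -> ~b): 0.25 > 0, so result = 0
  (a \/ ((a /\ a) -> ~b)) = max(0.25, 0) = 0.25
  ((a \/ ((a /\ a) -> ~b)) \/ a) = max(0.25, 0.25) = 0.25
Checking all 25 assignments confirms none give a value below 0.25.

0.25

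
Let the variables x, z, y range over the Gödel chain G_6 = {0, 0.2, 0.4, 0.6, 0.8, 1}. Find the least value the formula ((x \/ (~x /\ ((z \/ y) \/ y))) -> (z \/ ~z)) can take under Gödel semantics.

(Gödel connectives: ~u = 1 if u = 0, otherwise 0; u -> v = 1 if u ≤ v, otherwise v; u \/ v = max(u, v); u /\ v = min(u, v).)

0.20

The minimum is attained at x = 0, z = 0.2, y = 0.4:
  ~x: Gödel ¬ of 0 = 1 (operand is 0)
  (z \/ y) = max(0.2, 0.4) = 0.4
  ((z \/ y) \/ y) = max(0.4, 0.4) = 0.4
  (~x /\ ((z \/ y) \/ y)) = min(1, 0.4) = 0.4
  (x \/ (~x /\ ((z \/ y) \/ y))) = max(0, 0.4) = 0.4
  ~z: Gödel ¬ of 0.2 = 0 (operand ≠ 0)
  (z \/ ~z) = max(0.2, 0) = 0.2
  ((x \/ (~x /\ ((z \/ y) \/ y))) -> (z \/ ~z)): 0.4 > 0.2, so result = 0.2
Checking all 216 assignments confirms none give a value below 0.20.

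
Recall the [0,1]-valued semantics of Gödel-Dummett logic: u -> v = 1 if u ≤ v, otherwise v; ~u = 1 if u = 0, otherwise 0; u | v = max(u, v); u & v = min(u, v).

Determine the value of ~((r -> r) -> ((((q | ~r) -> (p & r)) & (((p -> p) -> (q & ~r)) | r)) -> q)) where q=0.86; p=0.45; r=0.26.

(r -> r): 0.26 ≤ 0.26, so result = 1
~r: Gödel ¬ of 0.26 = 0 (operand ≠ 0)
(q | ~r) = max(0.86, 0) = 0.86
(p & r) = min(0.45, 0.26) = 0.26
((q | ~r) -> (p & r)): 0.86 > 0.26, so result = 0.26
(p -> p): 0.45 ≤ 0.45, so result = 1
~r: Gödel ¬ of 0.26 = 0 (operand ≠ 0)
(q & ~r) = min(0.86, 0) = 0
((p -> p) -> (q & ~r)): 1 > 0, so result = 0
(((p -> p) -> (q & ~r)) | r) = max(0, 0.26) = 0.26
(((q | ~r) -> (p & r)) & (((p -> p) -> (q & ~r)) | r)) = min(0.26, 0.26) = 0.26
((((q | ~r) -> (p & r)) & (((p -> p) -> (q & ~r)) | r)) -> q): 0.26 ≤ 0.86, so result = 1
((r -> r) -> ((((q | ~r) -> (p & r)) & (((p -> p) -> (q & ~r)) | r)) -> q)): 1 ≤ 1, so result = 1
~((r -> r) -> ((((q | ~r) -> (p & r)) & (((p -> p) -> (q & ~r)) | r)) -> q)): Gödel ¬ of 1 = 0 (operand ≠ 0)

0.00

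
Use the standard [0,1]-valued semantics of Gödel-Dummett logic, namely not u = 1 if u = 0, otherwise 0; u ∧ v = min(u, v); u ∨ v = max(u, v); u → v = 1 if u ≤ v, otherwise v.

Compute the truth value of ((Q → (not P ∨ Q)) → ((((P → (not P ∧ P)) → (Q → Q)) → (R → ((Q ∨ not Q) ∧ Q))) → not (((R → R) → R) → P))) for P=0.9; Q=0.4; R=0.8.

not P: Gödel ¬ of 0.9 = 0 (operand ≠ 0)
(not P ∨ Q) = max(0, 0.4) = 0.4
(Q → (not P ∨ Q)): 0.4 ≤ 0.4, so result = 1
not P: Gödel ¬ of 0.9 = 0 (operand ≠ 0)
(not P ∧ P) = min(0, 0.9) = 0
(P → (not P ∧ P)): 0.9 > 0, so result = 0
(Q → Q): 0.4 ≤ 0.4, so result = 1
((P → (not P ∧ P)) → (Q → Q)): 0 ≤ 1, so result = 1
not Q: Gödel ¬ of 0.4 = 0 (operand ≠ 0)
(Q ∨ not Q) = max(0.4, 0) = 0.4
((Q ∨ not Q) ∧ Q) = min(0.4, 0.4) = 0.4
(R → ((Q ∨ not Q) ∧ Q)): 0.8 > 0.4, so result = 0.4
(((P → (not P ∧ P)) → (Q → Q)) → (R → ((Q ∨ not Q) ∧ Q))): 1 > 0.4, so result = 0.4
(R → R): 0.8 ≤ 0.8, so result = 1
((R → R) → R): 1 > 0.8, so result = 0.8
(((R → R) → R) → P): 0.8 ≤ 0.9, so result = 1
not (((R → R) → R) → P): Gödel ¬ of 1 = 0 (operand ≠ 0)
((((P → (not P ∧ P)) → (Q → Q)) → (R → ((Q ∨ not Q) ∧ Q))) → not (((R → R) → R) → P)): 0.4 > 0, so result = 0
((Q → (not P ∨ Q)) → ((((P → (not P ∧ P)) → (Q → Q)) → (R → ((Q ∨ not Q) ∧ Q))) → not (((R → R) → R) → P))): 1 > 0, so result = 0

0.00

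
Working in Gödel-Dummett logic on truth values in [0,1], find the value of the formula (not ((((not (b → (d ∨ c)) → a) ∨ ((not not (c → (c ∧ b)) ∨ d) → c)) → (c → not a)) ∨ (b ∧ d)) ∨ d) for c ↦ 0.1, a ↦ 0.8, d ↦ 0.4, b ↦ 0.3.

0.40

(d ∨ c) = max(0.4, 0.1) = 0.4
(b → (d ∨ c)): 0.3 ≤ 0.4, so result = 1
not (b → (d ∨ c)): Gödel ¬ of 1 = 0 (operand ≠ 0)
(not (b → (d ∨ c)) → a): 0 ≤ 0.8, so result = 1
(c ∧ b) = min(0.1, 0.3) = 0.1
(c → (c ∧ b)): 0.1 ≤ 0.1, so result = 1
not (c → (c ∧ b)): Gödel ¬ of 1 = 0 (operand ≠ 0)
not not (c → (c ∧ b)): Gödel ¬ of 0 = 1 (operand is 0)
(not not (c → (c ∧ b)) ∨ d) = max(1, 0.4) = 1
((not not (c → (c ∧ b)) ∨ d) → c): 1 > 0.1, so result = 0.1
((not (b → (d ∨ c)) → a) ∨ ((not not (c → (c ∧ b)) ∨ d) → c)) = max(1, 0.1) = 1
not a: Gödel ¬ of 0.8 = 0 (operand ≠ 0)
(c → not a): 0.1 > 0, so result = 0
(((not (b → (d ∨ c)) → a) ∨ ((not not (c → (c ∧ b)) ∨ d) → c)) → (c → not a)): 1 > 0, so result = 0
(b ∧ d) = min(0.3, 0.4) = 0.3
((((not (b → (d ∨ c)) → a) ∨ ((not not (c → (c ∧ b)) ∨ d) → c)) → (c → not a)) ∨ (b ∧ d)) = max(0, 0.3) = 0.3
not ((((not (b → (d ∨ c)) → a) ∨ ((not not (c → (c ∧ b)) ∨ d) → c)) → (c → not a)) ∨ (b ∧ d)): Gödel ¬ of 0.3 = 0 (operand ≠ 0)
(not ((((not (b → (d ∨ c)) → a) ∨ ((not not (c → (c ∧ b)) ∨ d) → c)) → (c → not a)) ∨ (b ∧ d)) ∨ d) = max(0, 0.4) = 0.4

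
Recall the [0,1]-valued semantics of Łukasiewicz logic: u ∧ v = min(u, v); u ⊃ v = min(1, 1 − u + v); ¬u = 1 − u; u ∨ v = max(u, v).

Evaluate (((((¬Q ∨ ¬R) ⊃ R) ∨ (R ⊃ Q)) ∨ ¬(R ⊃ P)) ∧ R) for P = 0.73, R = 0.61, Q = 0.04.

0.61

¬Q: Łukasiewicz ¬ gives 1 − 0.04 = 0.96
¬R: Łukasiewicz ¬ gives 1 − 0.61 = 0.39
(¬Q ∨ ¬R) = max(0.96, 0.39) = 0.96
((¬Q ∨ ¬R) ⊃ R): min(1, 1 − 0.96 + 0.61) = 0.65
(R ⊃ Q): min(1, 1 − 0.61 + 0.04) = 0.43
(((¬Q ∨ ¬R) ⊃ R) ∨ (R ⊃ Q)) = max(0.65, 0.43) = 0.65
(R ⊃ P): min(1, 1 − 0.61 + 0.73) = 1
¬(R ⊃ P): Łukasiewicz ¬ gives 1 − 1 = 0
((((¬Q ∨ ¬R) ⊃ R) ∨ (R ⊃ Q)) ∨ ¬(R ⊃ P)) = max(0.65, 0) = 0.65
(((((¬Q ∨ ¬R) ⊃ R) ∨ (R ⊃ Q)) ∨ ¬(R ⊃ P)) ∧ R) = min(0.65, 0.61) = 0.61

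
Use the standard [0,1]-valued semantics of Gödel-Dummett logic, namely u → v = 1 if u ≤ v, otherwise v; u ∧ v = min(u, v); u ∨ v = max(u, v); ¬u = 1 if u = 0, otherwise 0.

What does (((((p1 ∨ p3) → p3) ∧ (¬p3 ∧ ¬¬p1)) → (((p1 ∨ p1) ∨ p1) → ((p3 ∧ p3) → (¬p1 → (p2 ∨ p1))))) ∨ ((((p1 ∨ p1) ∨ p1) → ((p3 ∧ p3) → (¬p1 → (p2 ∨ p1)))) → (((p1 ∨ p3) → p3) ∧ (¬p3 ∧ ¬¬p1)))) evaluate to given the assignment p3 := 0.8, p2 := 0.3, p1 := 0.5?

1.00

(p1 ∨ p3) = max(0.5, 0.8) = 0.8
((p1 ∨ p3) → p3): 0.8 ≤ 0.8, so result = 1
¬p3: Gödel ¬ of 0.8 = 0 (operand ≠ 0)
¬p1: Gödel ¬ of 0.5 = 0 (operand ≠ 0)
¬¬p1: Gödel ¬ of 0 = 1 (operand is 0)
(¬p3 ∧ ¬¬p1) = min(0, 1) = 0
(((p1 ∨ p3) → p3) ∧ (¬p3 ∧ ¬¬p1)) = min(1, 0) = 0
(p1 ∨ p1) = max(0.5, 0.5) = 0.5
((p1 ∨ p1) ∨ p1) = max(0.5, 0.5) = 0.5
(p3 ∧ p3) = min(0.8, 0.8) = 0.8
¬p1: Gödel ¬ of 0.5 = 0 (operand ≠ 0)
(p2 ∨ p1) = max(0.3, 0.5) = 0.5
(¬p1 → (p2 ∨ p1)): 0 ≤ 0.5, so result = 1
((p3 ∧ p3) → (¬p1 → (p2 ∨ p1))): 0.8 ≤ 1, so result = 1
(((p1 ∨ p1) ∨ p1) → ((p3 ∧ p3) → (¬p1 → (p2 ∨ p1)))): 0.5 ≤ 1, so result = 1
((((p1 ∨ p3) → p3) ∧ (¬p3 ∧ ¬¬p1)) → (((p1 ∨ p1) ∨ p1) → ((p3 ∧ p3) → (¬p1 → (p2 ∨ p1))))): 0 ≤ 1, so result = 1
(p1 ∨ p1) = max(0.5, 0.5) = 0.5
((p1 ∨ p1) ∨ p1) = max(0.5, 0.5) = 0.5
(p3 ∧ p3) = min(0.8, 0.8) = 0.8
¬p1: Gödel ¬ of 0.5 = 0 (operand ≠ 0)
(p2 ∨ p1) = max(0.3, 0.5) = 0.5
(¬p1 → (p2 ∨ p1)): 0 ≤ 0.5, so result = 1
((p3 ∧ p3) → (¬p1 → (p2 ∨ p1))): 0.8 ≤ 1, so result = 1
(((p1 ∨ p1) ∨ p1) → ((p3 ∧ p3) → (¬p1 → (p2 ∨ p1)))): 0.5 ≤ 1, so result = 1
(p1 ∨ p3) = max(0.5, 0.8) = 0.8
((p1 ∨ p3) → p3): 0.8 ≤ 0.8, so result = 1
¬p3: Gödel ¬ of 0.8 = 0 (operand ≠ 0)
¬p1: Gödel ¬ of 0.5 = 0 (operand ≠ 0)
¬¬p1: Gödel ¬ of 0 = 1 (operand is 0)
(¬p3 ∧ ¬¬p1) = min(0, 1) = 0
(((p1 ∨ p3) → p3) ∧ (¬p3 ∧ ¬¬p1)) = min(1, 0) = 0
((((p1 ∨ p1) ∨ p1) → ((p3 ∧ p3) → (¬p1 → (p2 ∨ p1)))) → (((p1 ∨ p3) → p3) ∧ (¬p3 ∧ ¬¬p1))): 1 > 0, so result = 0
(((((p1 ∨ p3) → p3) ∧ (¬p3 ∧ ¬¬p1)) → (((p1 ∨ p1) ∨ p1) → ((p3 ∧ p3) → (¬p1 → (p2 ∨ p1))))) ∨ ((((p1 ∨ p1) ∨ p1) → ((p3 ∧ p3) → (¬p1 → (p2 ∨ p1)))) → (((p1 ∨ p3) → p3) ∧ (¬p3 ∧ ¬¬p1)))) = max(1, 0) = 1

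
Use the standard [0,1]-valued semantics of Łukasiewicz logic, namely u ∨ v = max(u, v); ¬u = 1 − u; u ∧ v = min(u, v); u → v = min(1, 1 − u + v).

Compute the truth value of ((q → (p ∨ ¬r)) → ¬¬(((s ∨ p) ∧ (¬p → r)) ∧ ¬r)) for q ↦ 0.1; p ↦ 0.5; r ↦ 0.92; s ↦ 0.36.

0.08

¬r: Łukasiewicz ¬ gives 1 − 0.92 = 0.08
(p ∨ ¬r) = max(0.5, 0.08) = 0.5
(q → (p ∨ ¬r)): min(1, 1 − 0.1 + 0.5) = 1
(s ∨ p) = max(0.36, 0.5) = 0.5
¬p: Łukasiewicz ¬ gives 1 − 0.5 = 0.5
(¬p → r): min(1, 1 − 0.5 + 0.92) = 1
((s ∨ p) ∧ (¬p → r)) = min(0.5, 1) = 0.5
¬r: Łukasiewicz ¬ gives 1 − 0.92 = 0.08
(((s ∨ p) ∧ (¬p → r)) ∧ ¬r) = min(0.5, 0.08) = 0.08
¬(((s ∨ p) ∧ (¬p → r)) ∧ ¬r): Łukasiewicz ¬ gives 1 − 0.08 = 0.92
¬¬(((s ∨ p) ∧ (¬p → r)) ∧ ¬r): Łukasiewicz ¬ gives 1 − 0.92 = 0.08
((q → (p ∨ ¬r)) → ¬¬(((s ∨ p) ∧ (¬p → r)) ∧ ¬r)): min(1, 1 − 1 + 0.08) = 0.08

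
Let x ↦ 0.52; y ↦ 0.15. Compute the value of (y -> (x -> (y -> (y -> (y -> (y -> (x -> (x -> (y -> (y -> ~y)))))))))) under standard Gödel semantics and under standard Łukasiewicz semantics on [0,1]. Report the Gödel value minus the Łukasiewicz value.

-1.00

Gödel evaluation:
  ~y: Gödel ¬ of 0.15 = 0 (operand ≠ 0)
  (y -> ~y): 0.15 > 0, so result = 0
  (y -> (y -> ~y)): 0.15 > 0, so result = 0
  (x -> (y -> (y -> ~y))): 0.52 > 0, so result = 0
  (x -> (x -> (y -> (y -> ~y)))): 0.52 > 0, so result = 0
  (y -> (x -> (x -> (y -> (y -> ~y))))): 0.15 > 0, so result = 0
  (y -> (y -> (x -> (x -> (y -> (y -> ~y)))))): 0.15 > 0, so result = 0
  (y -> (y -> (y -> (x -> (x -> (y -> (y -> ~y))))))): 0.15 > 0, so result = 0
  (y -> (y -> (y -> (y -> (x -> (x -> (y -> (y -> ~y)))))))): 0.15 > 0, so result = 0
  (x -> (y -> (y -> (y -> (y -> (x -> (x -> (y -> (y -> ~y))))))))): 0.52 > 0, so result = 0
  (y -> (x -> (y -> (y -> (y -> (y -> (x -> (x -> (y -> (y -> ~y)))))))))): 0.15 > 0, so result = 0
  Gödel value = 0
Łukasiewicz evaluation:
  ~y: Łukasiewicz ¬ gives 1 − 0.15 = 0.85
  (y -> ~y): min(1, 1 − 0.15 + 0.85) = 1
  (y -> (y -> ~y)): min(1, 1 − 0.15 + 1) = 1
  (x -> (y -> (y -> ~y))): min(1, 1 − 0.52 + 1) = 1
  (x -> (x -> (y -> (y -> ~y)))): min(1, 1 − 0.52 + 1) = 1
  (y -> (x -> (x -> (y -> (y -> ~y))))): min(1, 1 − 0.15 + 1) = 1
  (y -> (y -> (x -> (x -> (y -> (y -> ~y)))))): min(1, 1 − 0.15 + 1) = 1
  (y -> (y -> (y -> (x -> (x -> (y -> (y -> ~y))))))): min(1, 1 − 0.15 + 1) = 1
  (y -> (y -> (y -> (y -> (x -> (x -> (y -> (y -> ~y)))))))): min(1, 1 − 0.15 + 1) = 1
  (x -> (y -> (y -> (y -> (y -> (x -> (x -> (y -> (y -> ~y))))))))): min(1, 1 − 0.52 + 1) = 1
  (y -> (x -> (y -> (y -> (y -> (y -> (x -> (x -> (y -> (y -> ~y)))))))))): min(1, 1 − 0.15 + 1) = 1
  Łukasiewicz value = 1
Difference: 0 − 1 = -1.00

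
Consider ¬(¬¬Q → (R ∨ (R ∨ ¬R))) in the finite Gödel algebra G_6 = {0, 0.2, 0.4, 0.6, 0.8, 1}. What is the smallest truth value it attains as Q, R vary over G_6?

The minimum is attained at Q = 0, R = 0:
  ¬Q: Gödel ¬ of 0 = 1 (operand is 0)
  ¬¬Q: Gödel ¬ of 1 = 0 (operand ≠ 0)
  ¬R: Gödel ¬ of 0 = 1 (operand is 0)
  (R ∨ ¬R) = max(0, 1) = 1
  (R ∨ (R ∨ ¬R)) = max(0, 1) = 1
  (¬¬Q → (R ∨ (R ∨ ¬R))): 0 ≤ 1, so result = 1
  ¬(¬¬Q → (R ∨ (R ∨ ¬R))): Gödel ¬ of 1 = 0 (operand ≠ 0)
Checking all 36 assignments confirms none give a value below 0.00.

0.00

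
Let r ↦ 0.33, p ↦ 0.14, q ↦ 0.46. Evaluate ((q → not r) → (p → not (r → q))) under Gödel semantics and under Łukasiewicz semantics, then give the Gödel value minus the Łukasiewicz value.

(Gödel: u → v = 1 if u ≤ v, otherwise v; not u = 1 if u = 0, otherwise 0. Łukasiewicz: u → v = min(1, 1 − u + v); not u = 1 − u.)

0.14

Gödel evaluation:
  not r: Gödel ¬ of 0.33 = 0 (operand ≠ 0)
  (q → not r): 0.46 > 0, so result = 0
  (r → q): 0.33 ≤ 0.46, so result = 1
  not (r → q): Gödel ¬ of 1 = 0 (operand ≠ 0)
  (p → not (r → q)): 0.14 > 0, so result = 0
  ((q → not r) → (p → not (r → q))): 0 ≤ 0, so result = 1
  Gödel value = 1
Łukasiewicz evaluation:
  not r: Łukasiewicz ¬ gives 1 − 0.33 = 0.67
  (q → not r): min(1, 1 − 0.46 + 0.67) = 1
  (r → q): min(1, 1 − 0.33 + 0.46) = 1
  not (r → q): Łukasiewicz ¬ gives 1 − 1 = 0
  (p → not (r → q)): min(1, 1 − 0.14 + 0) = 0.86
  ((q → not r) → (p → not (r → q))): min(1, 1 − 1 + 0.86) = 0.86
  Łukasiewicz value = 0.86
Difference: 1 − 0.86 = 0.14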